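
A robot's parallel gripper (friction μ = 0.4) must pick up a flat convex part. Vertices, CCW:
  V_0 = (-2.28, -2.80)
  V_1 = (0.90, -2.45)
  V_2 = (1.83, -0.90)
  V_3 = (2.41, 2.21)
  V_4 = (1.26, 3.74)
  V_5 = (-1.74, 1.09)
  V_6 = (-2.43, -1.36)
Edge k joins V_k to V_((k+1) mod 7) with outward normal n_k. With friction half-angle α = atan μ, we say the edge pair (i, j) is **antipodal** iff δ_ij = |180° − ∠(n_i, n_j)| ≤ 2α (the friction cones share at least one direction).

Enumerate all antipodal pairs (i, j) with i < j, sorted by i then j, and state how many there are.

count = 8; pairs: (0,4), (1,4), (1,5), (1,6), (2,4), (2,5), (2,6), (3,6)

α = atan 0.4 = 21.80°;  2α = 43.60°
n_0 = (+0.1094, -0.9940)
n_1 = (+0.8575, -0.5145)
n_2 = (+0.9831, -0.1833)
n_3 = (+0.7994, +0.6008)
n_4 = (-0.6620, +0.7495)
n_5 = (-0.9626, +0.2711)
n_6 = (-0.9946, -0.1036)
  (0,1): δ = 127.24°  ·
  (0,2): δ = 106.84°  ·
  (0,3): δ = 59.35°  ·
  (0,4): δ = 35.17°  ✓
  (0,5): δ = 67.99°  ·
  (0,6): δ = 89.67°  ·
  (1,2): δ = 159.60°  ·
  (1,3): δ = 112.11°  ·
  (1,4): δ = 17.58°  ✓
  (1,5): δ = 15.23°  ✓
  (1,6): δ = 36.91°  ✓
  (2,3): δ = 132.51°  ·
  (2,4): δ = 37.98°  ✓
  (2,5): δ = 5.16°  ✓
  (2,6): δ = 16.51°  ✓
  (3,4): δ = 85.47°  ·
  (3,5): δ = 52.66°  ·
  (3,6): δ = 30.98°  ✓
  (4,5): δ = 147.18°  ·
  (4,6): δ = 125.51°  ·
  (5,6): δ = 158.32°  ·
antipodal pairs: 8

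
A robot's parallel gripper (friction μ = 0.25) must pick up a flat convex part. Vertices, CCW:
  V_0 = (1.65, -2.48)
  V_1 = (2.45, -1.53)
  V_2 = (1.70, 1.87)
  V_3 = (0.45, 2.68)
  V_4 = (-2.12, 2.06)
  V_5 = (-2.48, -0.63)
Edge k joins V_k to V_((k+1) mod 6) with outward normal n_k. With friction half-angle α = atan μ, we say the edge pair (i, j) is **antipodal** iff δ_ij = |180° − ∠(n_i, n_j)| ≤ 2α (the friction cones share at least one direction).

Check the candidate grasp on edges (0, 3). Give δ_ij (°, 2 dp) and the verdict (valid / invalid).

δ = 36.34°, invalid

α = atan 0.25 = 14.04°;  2α = 28.07°
edge 0: e_0 = (+0.80, +0.95);  n_0 = (+0.7649, -0.6441)
edge 3: e_3 = (-2.57, -0.62);  n_3 = (-0.2345, +0.9721)
∠(n_0, n_3) = 143.66°
δ = |180° − 143.66°| = 36.34°
36.34° > 2α = 28.07°  →  invalid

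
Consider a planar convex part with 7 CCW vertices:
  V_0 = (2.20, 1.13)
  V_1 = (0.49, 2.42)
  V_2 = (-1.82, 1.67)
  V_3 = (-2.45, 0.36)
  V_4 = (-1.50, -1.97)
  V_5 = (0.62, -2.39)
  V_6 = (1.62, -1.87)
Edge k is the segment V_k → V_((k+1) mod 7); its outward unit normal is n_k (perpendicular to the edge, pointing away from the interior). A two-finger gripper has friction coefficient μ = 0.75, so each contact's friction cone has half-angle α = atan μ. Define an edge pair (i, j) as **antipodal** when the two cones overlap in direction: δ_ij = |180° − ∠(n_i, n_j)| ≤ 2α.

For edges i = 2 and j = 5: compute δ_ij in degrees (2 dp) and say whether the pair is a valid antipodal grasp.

δ = 36.84°, valid

α = atan 0.75 = 36.87°;  2α = 73.74°
edge 2: e_2 = (-0.63, -1.31);  n_2 = (-0.9012, +0.4334)
edge 5: e_5 = (+1.00, +0.52);  n_5 = (+0.4614, -0.8872)
∠(n_2, n_5) = 143.16°
δ = |180° − 143.16°| = 36.84°
36.84° ≤ 2α = 73.74°  →  valid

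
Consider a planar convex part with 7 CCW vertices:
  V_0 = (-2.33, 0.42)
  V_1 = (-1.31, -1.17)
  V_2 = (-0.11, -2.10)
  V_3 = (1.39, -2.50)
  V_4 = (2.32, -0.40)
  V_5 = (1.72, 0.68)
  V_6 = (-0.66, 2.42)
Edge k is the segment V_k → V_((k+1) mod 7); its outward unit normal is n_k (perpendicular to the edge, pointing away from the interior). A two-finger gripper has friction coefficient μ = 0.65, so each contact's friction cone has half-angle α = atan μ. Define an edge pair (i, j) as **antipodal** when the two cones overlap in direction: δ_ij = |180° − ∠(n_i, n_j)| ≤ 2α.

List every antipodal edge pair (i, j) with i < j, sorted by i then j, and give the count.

α = atan 0.65 = 33.02°;  2α = 66.05°
n_0 = (-0.8417, -0.5400)
n_1 = (-0.6126, -0.7904)
n_2 = (-0.2577, -0.9662)
n_3 = (+0.9143, -0.4049)
n_4 = (+0.8742, +0.4856)
n_5 = (+0.5902, +0.8073)
n_6 = (-0.7676, +0.6409)
  (0,1): δ = 160.46°  ·
  (0,2): δ = 137.61°  ·
  (0,3): δ = 56.57°  ✓
  (0,4): δ = 3.63°  ✓
  (0,5): δ = 21.15°  ✓
  (0,6): δ = 107.46°  ·
  (1,2): δ = 157.16°  ·
  (1,3): δ = 76.11°  ·
  (1,4): δ = 23.17°  ✓
  (1,5): δ = 1.61°  ✓
  (1,6): δ = 87.91°  ·
  (2,3): δ = 98.96°  ·
  (2,4): δ = 46.01°  ✓
  (2,5): δ = 21.24°  ✓
  (2,6): δ = 65.07°  ✓
  (3,4): δ = 127.06°  ·
  (3,5): δ = 102.28°  ·
  (3,6): δ = 15.98°  ✓
  (4,5): δ = 155.22°  ·
  (4,6): δ = 68.92°  ·
  (5,6): δ = 93.69°  ·
antipodal pairs: 9

count = 9; pairs: (0,3), (0,4), (0,5), (1,4), (1,5), (2,4), (2,5), (2,6), (3,6)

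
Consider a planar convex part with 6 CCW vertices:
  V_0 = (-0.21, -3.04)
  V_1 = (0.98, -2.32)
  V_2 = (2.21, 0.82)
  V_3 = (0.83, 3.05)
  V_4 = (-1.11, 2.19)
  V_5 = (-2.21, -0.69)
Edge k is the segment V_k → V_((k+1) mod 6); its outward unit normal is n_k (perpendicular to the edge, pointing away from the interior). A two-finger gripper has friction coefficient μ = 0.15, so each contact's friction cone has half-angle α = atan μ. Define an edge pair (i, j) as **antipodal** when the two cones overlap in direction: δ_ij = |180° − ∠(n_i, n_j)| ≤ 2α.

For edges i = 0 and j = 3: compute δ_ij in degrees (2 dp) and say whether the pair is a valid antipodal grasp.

δ = 7.27°, valid

α = atan 0.15 = 8.53°;  2α = 17.06°
edge 0: e_0 = (+1.19, +0.72);  n_0 = (+0.5177, -0.8556)
edge 3: e_3 = (-1.94, -0.86);  n_3 = (-0.4053, +0.9142)
∠(n_0, n_3) = 172.73°
δ = |180° − 172.73°| = 7.27°
7.27° ≤ 2α = 17.06°  →  valid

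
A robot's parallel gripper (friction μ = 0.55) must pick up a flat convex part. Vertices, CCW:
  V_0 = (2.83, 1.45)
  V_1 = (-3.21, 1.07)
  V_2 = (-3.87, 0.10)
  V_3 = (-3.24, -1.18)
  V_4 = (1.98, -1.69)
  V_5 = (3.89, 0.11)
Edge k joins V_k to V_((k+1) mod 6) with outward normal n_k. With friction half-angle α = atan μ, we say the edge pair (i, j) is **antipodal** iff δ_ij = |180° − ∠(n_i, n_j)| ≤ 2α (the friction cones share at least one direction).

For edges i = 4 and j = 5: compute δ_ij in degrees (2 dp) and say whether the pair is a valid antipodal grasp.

α = atan 0.55 = 28.81°;  2α = 57.62°
edge 4: e_4 = (+1.91, +1.80);  n_4 = (+0.6858, -0.7278)
edge 5: e_5 = (-1.06, +1.34);  n_5 = (+0.7843, +0.6204)
∠(n_4, n_5) = 85.04°
δ = |180° − 85.04°| = 94.96°
94.96° > 2α = 57.62°  →  invalid

δ = 94.96°, invalid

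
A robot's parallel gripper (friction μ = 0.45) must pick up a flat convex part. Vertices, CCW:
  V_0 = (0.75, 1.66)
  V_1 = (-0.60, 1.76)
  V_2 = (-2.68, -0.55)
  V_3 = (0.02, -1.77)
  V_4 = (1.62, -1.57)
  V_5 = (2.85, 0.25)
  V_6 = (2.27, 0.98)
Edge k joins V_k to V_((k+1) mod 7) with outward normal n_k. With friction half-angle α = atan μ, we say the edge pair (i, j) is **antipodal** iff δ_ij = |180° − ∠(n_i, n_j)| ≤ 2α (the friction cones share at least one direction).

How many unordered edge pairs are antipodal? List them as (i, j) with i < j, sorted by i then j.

count = 7; pairs: (0,2), (0,3), (1,3), (1,4), (2,5), (2,6), (3,6)

α = atan 0.45 = 24.23°;  2α = 48.46°
n_0 = (+0.0739, +0.9973)
n_1 = (-0.7431, +0.6691)
n_2 = (-0.4118, -0.9113)
n_3 = (+0.1240, -0.9923)
n_4 = (+0.8285, -0.5599)
n_5 = (+0.7830, +0.6221)
n_6 = (+0.4084, +0.9128)
  (0,1): δ = 127.76°  ·
  (0,2): δ = 20.08°  ✓
  (0,3): δ = 11.36°  ✓
  (0,4): δ = 60.18°  ·
  (0,5): δ = 132.70°  ·
  (0,6): δ = 160.13°  ·
  (1,2): δ = 72.32°  ·
  (1,3): δ = 40.87°  ✓
  (1,4): δ = 7.95°  ✓
  (1,5): δ = 80.47°  ·
  (1,6): δ = 107.90°  ·
  (2,3): δ = 148.56°  ·
  (2,4): δ = 99.74°  ·
  (2,5): δ = 27.22°  ✓
  (2,6): δ = 0.21°  ✓
  (3,4): δ = 131.18°  ·
  (3,5): δ = 58.66°  ·
  (3,6): δ = 31.23°  ✓
  (4,5): δ = 107.48°  ·
  (4,6): δ = 80.05°  ·
  (5,6): δ = 152.57°  ·
antipodal pairs: 7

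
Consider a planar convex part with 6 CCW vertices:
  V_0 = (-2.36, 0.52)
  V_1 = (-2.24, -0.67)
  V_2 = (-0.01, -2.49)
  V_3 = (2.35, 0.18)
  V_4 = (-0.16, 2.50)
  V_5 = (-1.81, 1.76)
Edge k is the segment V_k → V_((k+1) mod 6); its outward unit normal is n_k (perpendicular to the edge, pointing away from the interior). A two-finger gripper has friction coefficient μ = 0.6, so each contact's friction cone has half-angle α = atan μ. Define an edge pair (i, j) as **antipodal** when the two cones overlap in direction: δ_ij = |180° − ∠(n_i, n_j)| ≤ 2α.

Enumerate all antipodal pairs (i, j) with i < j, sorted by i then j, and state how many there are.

count = 5; pairs: (0,2), (0,3), (1,3), (2,4), (2,5)

α = atan 0.6 = 30.96°;  2α = 61.93°
n_0 = (-0.9950, -0.1003)
n_1 = (-0.6323, -0.7747)
n_2 = (+0.7493, -0.6623)
n_3 = (+0.6788, +0.7344)
n_4 = (-0.4092, +0.9124)
n_5 = (-0.9141, +0.4055)
  (0,1): δ = 134.98°  ·
  (0,2): δ = 47.23°  ✓
  (0,3): δ = 41.49°  ✓
  (0,4): δ = 108.40°  ·
  (0,5): δ = 150.32°  ·
  (1,2): δ = 92.25°  ·
  (1,3): δ = 3.53°  ✓
  (1,4): δ = 63.37°  ·
  (1,5): δ = 105.30°  ·
  (2,3): δ = 91.27°  ·
  (2,4): δ = 24.37°  ✓
  (2,5): δ = 17.55°  ✓
  (3,4): δ = 113.10°  ·
  (3,5): δ = 71.17°  ·
  (4,5): δ = 138.08°  ·
antipodal pairs: 5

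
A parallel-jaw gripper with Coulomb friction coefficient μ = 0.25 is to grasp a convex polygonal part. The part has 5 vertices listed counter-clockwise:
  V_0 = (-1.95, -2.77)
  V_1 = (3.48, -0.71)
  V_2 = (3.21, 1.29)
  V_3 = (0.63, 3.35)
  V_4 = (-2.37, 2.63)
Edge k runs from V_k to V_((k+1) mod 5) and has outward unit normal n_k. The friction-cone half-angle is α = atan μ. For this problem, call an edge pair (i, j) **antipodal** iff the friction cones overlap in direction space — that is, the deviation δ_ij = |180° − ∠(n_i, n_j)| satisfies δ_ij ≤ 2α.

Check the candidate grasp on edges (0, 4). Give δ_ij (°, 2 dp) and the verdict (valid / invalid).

α = atan 0.25 = 14.04°;  2α = 28.07°
edge 0: e_0 = (+5.43, +2.06);  n_0 = (+0.3547, -0.9350)
edge 4: e_4 = (+0.42, -5.40);  n_4 = (-0.9970, -0.0775)
∠(n_0, n_4) = 106.33°
δ = |180° − 106.33°| = 73.67°
73.67° > 2α = 28.07°  →  invalid

δ = 73.67°, invalid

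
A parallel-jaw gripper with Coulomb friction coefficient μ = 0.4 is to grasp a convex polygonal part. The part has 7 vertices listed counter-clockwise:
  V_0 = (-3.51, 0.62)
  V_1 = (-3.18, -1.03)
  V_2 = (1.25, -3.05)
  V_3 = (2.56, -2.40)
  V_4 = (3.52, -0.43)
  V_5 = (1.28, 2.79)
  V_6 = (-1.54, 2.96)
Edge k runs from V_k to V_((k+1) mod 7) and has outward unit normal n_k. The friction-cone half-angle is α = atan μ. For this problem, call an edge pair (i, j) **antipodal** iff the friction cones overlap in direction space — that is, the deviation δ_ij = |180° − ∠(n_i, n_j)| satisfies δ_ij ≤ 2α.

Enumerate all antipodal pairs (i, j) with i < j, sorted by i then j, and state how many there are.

count = 7; pairs: (0,3), (0,4), (1,4), (1,5), (2,5), (2,6), (3,6)

α = atan 0.4 = 21.80°;  2α = 43.60°
n_0 = (-0.9806, -0.1961)
n_1 = (-0.4149, -0.9099)
n_2 = (+0.4445, -0.8958)
n_3 = (+0.8989, -0.4381)
n_4 = (+0.8209, +0.5711)
n_5 = (+0.0602, +0.9982)
n_6 = (-0.7650, +0.6440)
  (0,1): δ = 125.82°  ·
  (0,2): δ = 74.92°  ·
  (0,3): δ = 37.29°  ✓
  (0,4): δ = 23.51°  ✓
  (0,5): δ = 75.24°  ·
  (0,6): δ = 128.60°  ·
  (1,2): δ = 129.10°  ·
  (1,3): δ = 91.47°  ·
  (1,4): δ = 30.66°  ✓
  (1,5): δ = 21.06°  ✓
  (1,6): δ = 74.42°  ·
  (2,3): δ = 142.37°  ·
  (2,4): δ = 81.57°  ·
  (2,5): δ = 29.84°  ✓
  (2,6): δ = 23.52°  ✓
  (3,4): δ = 119.20°  ·
  (3,5): δ = 67.47°  ·
  (3,6): δ = 14.11°  ✓
  (4,5): δ = 128.27°  ·
  (4,6): δ = 74.92°  ·
  (5,6): δ = 126.64°  ·
antipodal pairs: 7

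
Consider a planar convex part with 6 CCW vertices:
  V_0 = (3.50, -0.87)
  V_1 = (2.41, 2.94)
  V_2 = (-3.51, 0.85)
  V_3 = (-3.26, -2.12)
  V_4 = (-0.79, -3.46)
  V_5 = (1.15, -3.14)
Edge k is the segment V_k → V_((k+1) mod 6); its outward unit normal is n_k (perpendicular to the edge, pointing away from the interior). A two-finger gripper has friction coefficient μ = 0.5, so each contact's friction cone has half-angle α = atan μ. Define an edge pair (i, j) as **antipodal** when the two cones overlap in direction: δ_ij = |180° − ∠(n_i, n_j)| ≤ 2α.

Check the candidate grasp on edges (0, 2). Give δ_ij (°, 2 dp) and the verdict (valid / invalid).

δ = 11.15°, valid

α = atan 0.5 = 26.57°;  2α = 53.13°
edge 0: e_0 = (-1.09, +3.81);  n_0 = (+0.9614, +0.2751)
edge 2: e_2 = (+0.25, -2.97);  n_2 = (-0.9965, -0.0839)
∠(n_0, n_2) = 168.85°
δ = |180° − 168.85°| = 11.15°
11.15° ≤ 2α = 53.13°  →  valid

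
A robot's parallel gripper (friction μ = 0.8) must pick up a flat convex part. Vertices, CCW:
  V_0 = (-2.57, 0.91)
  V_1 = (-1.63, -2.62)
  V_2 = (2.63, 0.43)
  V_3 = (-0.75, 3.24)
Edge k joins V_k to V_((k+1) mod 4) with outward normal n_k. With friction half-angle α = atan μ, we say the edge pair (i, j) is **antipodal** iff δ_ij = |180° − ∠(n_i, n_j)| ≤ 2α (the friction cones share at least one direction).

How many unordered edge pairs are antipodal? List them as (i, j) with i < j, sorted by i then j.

count = 4; pairs: (0,1), (0,2), (1,2), (1,3)

α = atan 0.8 = 38.66°;  2α = 77.32°
n_0 = (-0.9663, -0.2573)
n_1 = (+0.5821, -0.8131)
n_2 = (+0.6393, +0.7690)
n_3 = (-0.7881, +0.6156)
  (0,1): δ = 69.31°  ✓
  (0,2): δ = 35.35°  ✓
  (0,3): δ = 127.09°  ·
  (1,2): δ = 75.34°  ✓
  (1,3): δ = 16.40°  ✓
  (2,3): δ = 88.26°  ·
antipodal pairs: 4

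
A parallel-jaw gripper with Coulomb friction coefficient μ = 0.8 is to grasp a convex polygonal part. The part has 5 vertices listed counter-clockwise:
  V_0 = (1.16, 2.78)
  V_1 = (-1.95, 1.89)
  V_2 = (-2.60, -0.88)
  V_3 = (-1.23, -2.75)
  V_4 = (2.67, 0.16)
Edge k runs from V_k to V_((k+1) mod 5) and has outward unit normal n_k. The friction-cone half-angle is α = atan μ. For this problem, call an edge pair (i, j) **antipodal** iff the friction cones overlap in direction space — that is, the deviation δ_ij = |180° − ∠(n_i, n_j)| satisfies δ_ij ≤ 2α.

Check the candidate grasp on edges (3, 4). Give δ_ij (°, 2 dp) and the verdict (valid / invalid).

α = atan 0.8 = 38.66°;  2α = 77.32°
edge 3: e_3 = (+3.90, +2.91);  n_3 = (+0.5980, -0.8015)
edge 4: e_4 = (-1.51, +2.62);  n_4 = (+0.8664, +0.4993)
∠(n_3, n_4) = 83.23°
δ = |180° − 83.23°| = 96.77°
96.77° > 2α = 77.32°  →  invalid

δ = 96.77°, invalid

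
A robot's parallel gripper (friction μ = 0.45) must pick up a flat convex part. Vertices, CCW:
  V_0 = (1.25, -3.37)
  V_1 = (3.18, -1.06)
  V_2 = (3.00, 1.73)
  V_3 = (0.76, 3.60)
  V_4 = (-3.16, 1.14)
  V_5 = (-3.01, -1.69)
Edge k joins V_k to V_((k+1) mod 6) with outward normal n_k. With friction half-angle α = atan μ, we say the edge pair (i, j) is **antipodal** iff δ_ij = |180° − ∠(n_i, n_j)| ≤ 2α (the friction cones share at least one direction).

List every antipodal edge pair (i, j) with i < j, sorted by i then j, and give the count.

α = atan 0.45 = 24.23°;  2α = 48.46°
n_0 = (+0.7674, -0.6412)
n_1 = (+0.9979, +0.0644)
n_2 = (+0.6409, +0.7677)
n_3 = (-0.5316, +0.8470)
n_4 = (-0.9986, -0.0529)
n_5 = (-0.3669, -0.9303)
  (0,1): δ = 136.43°  ·
  (0,2): δ = 89.98°  ·
  (0,3): δ = 18.01°  ✓
  (0,4): δ = 42.91°  ✓
  (0,5): δ = 108.36°  ·
  (1,2): δ = 133.55°  ·
  (1,3): δ = 61.58°  ·
  (1,4): δ = 0.66°  ✓
  (1,5): δ = 64.79°  ·
  (2,3): δ = 108.03°  ·
  (2,4): δ = 47.11°  ✓
  (2,5): δ = 18.33°  ✓
  (3,4): δ = 119.08°  ·
  (3,5): δ = 53.63°  ·
  (4,5): δ = 114.56°  ·
antipodal pairs: 5

count = 5; pairs: (0,3), (0,4), (1,4), (2,4), (2,5)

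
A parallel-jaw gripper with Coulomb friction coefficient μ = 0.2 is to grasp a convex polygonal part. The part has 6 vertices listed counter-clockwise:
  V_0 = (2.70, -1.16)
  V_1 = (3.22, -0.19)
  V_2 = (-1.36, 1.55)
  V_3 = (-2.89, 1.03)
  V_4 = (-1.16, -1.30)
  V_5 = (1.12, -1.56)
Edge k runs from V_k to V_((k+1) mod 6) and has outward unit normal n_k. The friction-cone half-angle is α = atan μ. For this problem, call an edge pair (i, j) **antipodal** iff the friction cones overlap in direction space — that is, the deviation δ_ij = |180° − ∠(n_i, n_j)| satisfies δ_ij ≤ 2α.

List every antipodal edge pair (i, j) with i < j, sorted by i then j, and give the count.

α = atan 0.2 = 11.31°;  2α = 22.62°
n_0 = (+0.8813, -0.4725)
n_1 = (+0.3551, +0.9348)
n_2 = (-0.3218, +0.9468)
n_3 = (-0.8029, -0.5961)
n_4 = (-0.1133, -0.9936)
n_5 = (+0.2454, -0.9694)
  (0,1): δ = 82.61°  ·
  (0,2): δ = 43.03°  ·
  (0,3): δ = 64.79°  ·
  (0,4): δ = 111.69°  ·
  (0,5): δ = 132.40°  ·
  (1,2): δ = 140.43°  ·
  (1,3): δ = 32.60°  ·
  (1,4): δ = 14.30°  ✓
  (1,5): δ = 35.01°  ·
  (2,3): δ = 72.18°  ·
  (2,4): δ = 25.28°  ·
  (2,5): δ = 4.56°  ✓
  (3,4): δ = 133.10°  ·
  (3,5): δ = 112.39°  ·
  (4,5): δ = 159.29°  ·
antipodal pairs: 2

count = 2; pairs: (1,4), (2,5)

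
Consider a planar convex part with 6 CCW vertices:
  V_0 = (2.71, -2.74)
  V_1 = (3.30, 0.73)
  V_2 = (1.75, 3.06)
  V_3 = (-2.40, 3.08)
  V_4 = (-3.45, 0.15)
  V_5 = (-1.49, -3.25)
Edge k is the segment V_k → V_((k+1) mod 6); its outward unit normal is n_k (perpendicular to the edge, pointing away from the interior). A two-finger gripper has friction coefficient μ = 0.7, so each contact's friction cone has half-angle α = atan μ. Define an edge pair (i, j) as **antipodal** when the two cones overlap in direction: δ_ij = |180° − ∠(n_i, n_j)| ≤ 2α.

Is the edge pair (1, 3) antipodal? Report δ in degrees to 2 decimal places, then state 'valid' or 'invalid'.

α = atan 0.7 = 34.99°;  2α = 69.98°
edge 1: e_1 = (-1.55, +2.33);  n_1 = (+0.8326, +0.5539)
edge 3: e_3 = (-1.05, -2.93);  n_3 = (-0.9414, +0.3374)
∠(n_1, n_3) = 126.65°
δ = |180° − 126.65°| = 53.35°
53.35° ≤ 2α = 69.98°  →  valid

δ = 53.35°, valid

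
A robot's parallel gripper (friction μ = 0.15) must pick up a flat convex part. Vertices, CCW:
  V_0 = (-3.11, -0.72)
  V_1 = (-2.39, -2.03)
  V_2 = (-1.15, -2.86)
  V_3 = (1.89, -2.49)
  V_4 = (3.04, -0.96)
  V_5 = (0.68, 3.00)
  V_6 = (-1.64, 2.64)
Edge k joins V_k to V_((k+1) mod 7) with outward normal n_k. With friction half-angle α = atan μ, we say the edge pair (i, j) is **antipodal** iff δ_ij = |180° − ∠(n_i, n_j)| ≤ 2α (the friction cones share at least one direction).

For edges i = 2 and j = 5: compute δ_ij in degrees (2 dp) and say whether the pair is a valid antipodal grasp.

α = atan 0.15 = 8.53°;  2α = 17.06°
edge 2: e_2 = (+3.04, +0.37);  n_2 = (+0.1208, -0.9927)
edge 5: e_5 = (-2.32, -0.36);  n_5 = (-0.1533, +0.9882)
∠(n_2, n_5) = 178.12°
δ = |180° − 178.12°| = 1.88°
1.88° ≤ 2α = 17.06°  →  valid

δ = 1.88°, valid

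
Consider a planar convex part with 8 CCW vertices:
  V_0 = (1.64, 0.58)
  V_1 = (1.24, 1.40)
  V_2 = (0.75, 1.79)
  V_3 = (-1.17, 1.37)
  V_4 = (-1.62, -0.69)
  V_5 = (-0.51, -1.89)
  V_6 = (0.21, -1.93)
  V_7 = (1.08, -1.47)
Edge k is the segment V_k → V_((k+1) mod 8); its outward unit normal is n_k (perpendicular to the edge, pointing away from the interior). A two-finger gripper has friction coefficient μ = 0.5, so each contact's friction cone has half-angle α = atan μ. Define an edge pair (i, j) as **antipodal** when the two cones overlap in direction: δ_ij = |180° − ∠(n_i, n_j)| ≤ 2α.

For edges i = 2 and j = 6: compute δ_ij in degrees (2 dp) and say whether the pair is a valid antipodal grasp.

δ = 15.53°, valid

α = atan 0.5 = 26.57°;  2α = 53.13°
edge 2: e_2 = (-1.92, -0.42);  n_2 = (-0.2137, +0.9769)
edge 6: e_6 = (+0.87, +0.46);  n_6 = (+0.4674, -0.8840)
∠(n_2, n_6) = 164.47°
δ = |180° − 164.47°| = 15.53°
15.53° ≤ 2α = 53.13°  →  valid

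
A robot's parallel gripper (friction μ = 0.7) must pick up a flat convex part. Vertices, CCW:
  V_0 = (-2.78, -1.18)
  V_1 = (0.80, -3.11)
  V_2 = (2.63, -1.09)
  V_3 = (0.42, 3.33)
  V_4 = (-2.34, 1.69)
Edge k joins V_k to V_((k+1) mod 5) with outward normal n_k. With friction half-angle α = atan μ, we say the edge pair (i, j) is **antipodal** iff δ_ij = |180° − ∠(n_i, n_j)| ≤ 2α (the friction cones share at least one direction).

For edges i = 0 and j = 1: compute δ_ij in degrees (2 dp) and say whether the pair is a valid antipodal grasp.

α = atan 0.7 = 34.99°;  2α = 69.98°
edge 0: e_0 = (+3.58, -1.93);  n_0 = (-0.4745, -0.8802)
edge 1: e_1 = (+1.83, +2.02);  n_1 = (+0.7411, -0.6714)
∠(n_0, n_1) = 76.15°
δ = |180° − 76.15°| = 103.85°
103.85° > 2α = 69.98°  →  invalid

δ = 103.85°, invalid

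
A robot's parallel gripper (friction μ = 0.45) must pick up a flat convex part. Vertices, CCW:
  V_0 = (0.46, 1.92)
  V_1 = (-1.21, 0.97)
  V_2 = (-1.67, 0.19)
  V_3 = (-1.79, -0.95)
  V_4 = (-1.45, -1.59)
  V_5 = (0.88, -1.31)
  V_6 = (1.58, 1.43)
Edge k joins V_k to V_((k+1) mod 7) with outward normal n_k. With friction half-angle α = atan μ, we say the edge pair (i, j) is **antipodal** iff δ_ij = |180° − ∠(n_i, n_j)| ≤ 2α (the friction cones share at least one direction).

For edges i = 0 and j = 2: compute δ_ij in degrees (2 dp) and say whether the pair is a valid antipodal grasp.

α = atan 0.45 = 24.23°;  2α = 48.46°
edge 0: e_0 = (-1.67, -0.95);  n_0 = (-0.4945, +0.8692)
edge 2: e_2 = (-0.12, -1.14);  n_2 = (-0.9945, +0.1047)
∠(n_0, n_2) = 54.36°
δ = |180° − 54.36°| = 125.64°
125.64° > 2α = 48.46°  →  invalid

δ = 125.64°, invalid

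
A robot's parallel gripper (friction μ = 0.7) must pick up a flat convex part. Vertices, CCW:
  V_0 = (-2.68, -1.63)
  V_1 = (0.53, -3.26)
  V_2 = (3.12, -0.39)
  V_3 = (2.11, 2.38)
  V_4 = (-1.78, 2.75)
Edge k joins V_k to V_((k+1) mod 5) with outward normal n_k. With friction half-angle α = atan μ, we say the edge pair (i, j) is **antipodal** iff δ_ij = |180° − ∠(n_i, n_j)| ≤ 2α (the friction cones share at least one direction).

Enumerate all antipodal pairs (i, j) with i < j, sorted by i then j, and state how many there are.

count = 5; pairs: (0,2), (0,3), (1,3), (1,4), (2,4)

α = atan 0.7 = 34.99°;  2α = 69.98°
n_0 = (-0.4528, -0.8916)
n_1 = (+0.7424, -0.6700)
n_2 = (+0.9395, +0.3426)
n_3 = (+0.0947, +0.9955)
n_4 = (-0.9795, +0.2013)
  (0,1): δ = 105.14°  ·
  (0,2): δ = 43.05°  ✓
  (0,3): δ = 21.49°  ✓
  (0,4): δ = 105.31°  ·
  (1,2): δ = 117.90°  ·
  (1,3): δ = 53.37°  ✓
  (1,4): δ = 30.45°  ✓
  (2,3): δ = 115.47°  ·
  (2,4): δ = 31.64°  ✓
  (3,4): δ = 96.18°  ·
antipodal pairs: 5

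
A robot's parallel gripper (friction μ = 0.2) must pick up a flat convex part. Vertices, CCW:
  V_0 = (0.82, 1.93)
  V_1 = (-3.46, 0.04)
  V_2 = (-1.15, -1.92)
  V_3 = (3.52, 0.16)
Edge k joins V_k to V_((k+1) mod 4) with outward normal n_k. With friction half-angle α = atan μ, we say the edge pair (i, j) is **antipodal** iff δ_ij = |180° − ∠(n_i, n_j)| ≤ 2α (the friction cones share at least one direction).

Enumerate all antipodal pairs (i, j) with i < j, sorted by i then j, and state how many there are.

count = 2; pairs: (0,2), (1,3)

α = atan 0.2 = 11.31°;  2α = 22.62°
n_0 = (-0.4040, +0.9148)
n_1 = (-0.6470, -0.7625)
n_2 = (+0.4069, -0.9135)
n_3 = (+0.5483, +0.8363)
  (0,1): δ = 64.14°  ·
  (0,2): δ = 0.18°  ✓
  (0,3): δ = 122.93°  ·
  (1,2): δ = 115.68°  ·
  (1,3): δ = 7.07°  ✓
  (2,3): δ = 57.26°  ·
antipodal pairs: 2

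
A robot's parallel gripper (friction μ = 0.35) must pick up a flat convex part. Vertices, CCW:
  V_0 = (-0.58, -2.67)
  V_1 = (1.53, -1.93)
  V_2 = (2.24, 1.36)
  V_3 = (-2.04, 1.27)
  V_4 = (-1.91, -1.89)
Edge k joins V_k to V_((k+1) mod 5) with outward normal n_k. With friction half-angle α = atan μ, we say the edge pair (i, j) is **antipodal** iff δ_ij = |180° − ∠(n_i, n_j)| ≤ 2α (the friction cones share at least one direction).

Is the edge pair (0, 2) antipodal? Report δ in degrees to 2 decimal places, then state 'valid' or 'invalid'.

δ = 18.12°, valid

α = atan 0.35 = 19.29°;  2α = 38.58°
edge 0: e_0 = (+2.11, +0.74);  n_0 = (+0.3309, -0.9436)
edge 2: e_2 = (-4.28, -0.09);  n_2 = (-0.0210, +0.9998)
∠(n_0, n_2) = 161.88°
δ = |180° − 161.88°| = 18.12°
18.12° ≤ 2α = 38.58°  →  valid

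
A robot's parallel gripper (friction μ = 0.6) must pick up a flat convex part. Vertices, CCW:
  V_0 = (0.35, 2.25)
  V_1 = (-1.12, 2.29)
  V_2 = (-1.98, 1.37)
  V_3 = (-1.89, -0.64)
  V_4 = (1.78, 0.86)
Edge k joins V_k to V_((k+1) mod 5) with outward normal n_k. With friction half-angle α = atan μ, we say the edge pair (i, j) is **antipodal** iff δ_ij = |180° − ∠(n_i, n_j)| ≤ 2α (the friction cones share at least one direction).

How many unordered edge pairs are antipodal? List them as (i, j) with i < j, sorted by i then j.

count = 3; pairs: (0,3), (1,3), (2,4)

α = atan 0.6 = 30.96°;  2α = 61.93°
n_0 = (+0.0272, +0.9996)
n_1 = (-0.7305, +0.6829)
n_2 = (-0.9990, -0.0447)
n_3 = (+0.3783, -0.9257)
n_4 = (+0.6970, +0.7171)
  (0,1): δ = 131.51°  ·
  (0,2): δ = 85.88°  ·
  (0,3): δ = 23.79°  ✓
  (0,4): δ = 137.37°  ·
  (1,2): δ = 134.37°  ·
  (1,3): δ = 24.70°  ✓
  (1,4): δ = 88.88°  ·
  (2,3): δ = 70.33°  ·
  (2,4): δ = 43.25°  ✓
  (3,4): δ = 66.42°  ·
antipodal pairs: 3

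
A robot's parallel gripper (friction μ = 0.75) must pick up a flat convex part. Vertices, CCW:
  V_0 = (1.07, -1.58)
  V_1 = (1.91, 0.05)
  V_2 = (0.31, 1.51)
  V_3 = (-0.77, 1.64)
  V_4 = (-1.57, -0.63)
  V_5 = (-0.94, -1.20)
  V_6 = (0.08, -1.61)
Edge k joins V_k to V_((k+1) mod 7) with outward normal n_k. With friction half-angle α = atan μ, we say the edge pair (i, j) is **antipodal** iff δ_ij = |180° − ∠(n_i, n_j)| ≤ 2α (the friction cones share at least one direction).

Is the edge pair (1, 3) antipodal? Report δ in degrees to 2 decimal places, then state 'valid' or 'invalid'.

δ = 67.03°, valid

α = atan 0.75 = 36.87°;  2α = 73.74°
edge 1: e_1 = (-1.60, +1.46);  n_1 = (+0.6741, +0.7387)
edge 3: e_3 = (-0.80, -2.27);  n_3 = (-0.9431, +0.3324)
∠(n_1, n_3) = 112.97°
δ = |180° − 112.97°| = 67.03°
67.03° ≤ 2α = 73.74°  →  valid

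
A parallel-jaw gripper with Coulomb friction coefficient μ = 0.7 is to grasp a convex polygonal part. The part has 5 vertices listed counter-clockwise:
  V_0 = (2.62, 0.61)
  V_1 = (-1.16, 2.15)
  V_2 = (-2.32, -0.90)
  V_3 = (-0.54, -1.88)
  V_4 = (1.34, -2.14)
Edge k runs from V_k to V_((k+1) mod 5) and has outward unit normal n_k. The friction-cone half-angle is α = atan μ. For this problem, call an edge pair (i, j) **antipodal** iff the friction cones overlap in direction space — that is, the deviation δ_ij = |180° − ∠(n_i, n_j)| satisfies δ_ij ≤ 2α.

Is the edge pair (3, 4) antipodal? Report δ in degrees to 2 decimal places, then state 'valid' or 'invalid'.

α = atan 0.7 = 34.99°;  2α = 69.98°
edge 3: e_3 = (+1.88, -0.26);  n_3 = (-0.1370, -0.9906)
edge 4: e_4 = (+1.28, +2.75);  n_4 = (+0.9066, -0.4220)
∠(n_3, n_4) = 72.91°
δ = |180° − 72.91°| = 107.09°
107.09° > 2α = 69.98°  →  invalid

δ = 107.09°, invalid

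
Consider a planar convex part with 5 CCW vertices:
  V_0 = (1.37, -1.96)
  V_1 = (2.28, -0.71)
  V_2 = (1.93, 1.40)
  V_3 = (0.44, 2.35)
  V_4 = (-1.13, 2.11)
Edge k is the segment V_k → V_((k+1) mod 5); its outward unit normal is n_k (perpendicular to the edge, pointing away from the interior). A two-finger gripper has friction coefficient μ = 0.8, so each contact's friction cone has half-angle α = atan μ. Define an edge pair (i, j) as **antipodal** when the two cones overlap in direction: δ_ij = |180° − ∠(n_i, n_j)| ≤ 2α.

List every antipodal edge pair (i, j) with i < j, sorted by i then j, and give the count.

α = atan 0.8 = 38.66°;  2α = 77.32°
n_0 = (+0.8085, -0.5886)
n_1 = (+0.9865, +0.1636)
n_2 = (+0.5376, +0.8432)
n_3 = (-0.1511, +0.9885)
n_4 = (-0.8521, -0.5234)
  (0,1): δ = 134.53°  ·
  (0,2): δ = 86.47°  ·
  (0,3): δ = 45.25°  ✓
  (0,4): δ = 67.61°  ✓
  (1,2): δ = 131.94°  ·
  (1,3): δ = 90.73°  ·
  (1,4): δ = 22.14°  ✓
  (2,3): δ = 138.79°  ·
  (2,4): δ = 25.92°  ✓
  (3,4): δ = 67.13°  ✓
antipodal pairs: 5

count = 5; pairs: (0,3), (0,4), (1,4), (2,4), (3,4)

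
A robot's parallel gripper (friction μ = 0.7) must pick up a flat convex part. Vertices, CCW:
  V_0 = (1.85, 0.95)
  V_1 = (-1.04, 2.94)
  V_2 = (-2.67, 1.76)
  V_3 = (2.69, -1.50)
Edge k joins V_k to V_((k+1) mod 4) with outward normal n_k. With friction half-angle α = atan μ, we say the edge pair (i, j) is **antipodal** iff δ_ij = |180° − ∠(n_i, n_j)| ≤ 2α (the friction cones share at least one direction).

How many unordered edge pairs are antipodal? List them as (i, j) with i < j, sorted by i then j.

α = atan 0.7 = 34.99°;  2α = 69.98°
n_0 = (+0.5671, +0.8236)
n_1 = (-0.5864, +0.8100)
n_2 = (-0.5196, -0.8544)
n_3 = (+0.9459, +0.3243)
  (0,1): δ = 109.55°  ·
  (0,2): δ = 3.24°  ✓
  (0,3): δ = 143.48°  ·
  (1,2): δ = 67.21°  ✓
  (1,3): δ = 73.02°  ·
  (2,3): δ = 39.77°  ✓
antipodal pairs: 3

count = 3; pairs: (0,2), (1,2), (2,3)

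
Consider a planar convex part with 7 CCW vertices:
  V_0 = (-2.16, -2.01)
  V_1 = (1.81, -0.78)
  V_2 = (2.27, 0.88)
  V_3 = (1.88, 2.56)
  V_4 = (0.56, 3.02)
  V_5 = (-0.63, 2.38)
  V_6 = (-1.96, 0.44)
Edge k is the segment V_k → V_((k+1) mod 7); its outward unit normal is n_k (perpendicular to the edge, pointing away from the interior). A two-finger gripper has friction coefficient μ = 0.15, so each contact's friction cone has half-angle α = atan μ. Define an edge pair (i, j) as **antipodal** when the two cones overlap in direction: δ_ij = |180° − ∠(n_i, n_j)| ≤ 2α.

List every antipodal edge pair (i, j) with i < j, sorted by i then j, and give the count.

count = 2; pairs: (0,4), (1,6)

α = atan 0.15 = 8.53°;  2α = 17.06°
n_0 = (+0.2959, -0.9552)
n_1 = (+0.9637, -0.2670)
n_2 = (+0.9741, +0.2261)
n_3 = (+0.3291, +0.9443)
n_4 = (-0.4737, +0.8807)
n_5 = (-0.8248, +0.5654)
n_6 = (-0.9967, +0.0814)
  (0,1): δ = 122.70°  ·
  (0,2): δ = 94.14°  ·
  (0,3): δ = 36.43°  ·
  (0,4): δ = 11.06°  ✓
  (0,5): δ = 38.35°  ·
  (0,6): δ = 68.12°  ·
  (1,2): δ = 151.44°  ·
  (1,3): δ = 93.72°  ·
  (1,4): δ = 46.24°  ·
  (1,5): δ = 18.94°  ·
  (1,6): δ = 10.82°  ✓
  (2,3): δ = 122.28°  ·
  (2,4): δ = 74.80°  ·
  (2,5): δ = 47.50°  ·
  (2,6): δ = 17.74°  ·
  (3,4): δ = 132.52°  ·
  (3,5): δ = 105.22°  ·
  (3,6): δ = 75.45°  ·
  (4,5): δ = 152.71°  ·
  (4,6): δ = 122.94°  ·
  (5,6): δ = 150.23°  ·
antipodal pairs: 2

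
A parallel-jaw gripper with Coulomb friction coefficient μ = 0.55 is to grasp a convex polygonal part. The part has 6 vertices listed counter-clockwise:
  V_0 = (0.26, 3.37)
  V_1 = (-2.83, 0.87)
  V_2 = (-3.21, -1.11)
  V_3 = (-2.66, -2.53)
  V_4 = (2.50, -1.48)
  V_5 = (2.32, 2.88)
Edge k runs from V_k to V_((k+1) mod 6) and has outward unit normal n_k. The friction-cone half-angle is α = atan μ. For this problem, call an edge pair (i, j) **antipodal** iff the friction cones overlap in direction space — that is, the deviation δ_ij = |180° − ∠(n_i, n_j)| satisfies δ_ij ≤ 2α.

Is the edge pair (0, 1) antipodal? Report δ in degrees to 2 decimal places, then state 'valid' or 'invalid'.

α = atan 0.55 = 28.81°;  2α = 57.62°
edge 0: e_0 = (-3.09, -2.50);  n_0 = (-0.6290, +0.7774)
edge 1: e_1 = (-0.38, -1.98);  n_1 = (-0.9821, +0.1885)
∠(n_0, n_1) = 40.16°
δ = |180° − 40.16°| = 139.84°
139.84° > 2α = 57.62°  →  invalid

δ = 139.84°, invalid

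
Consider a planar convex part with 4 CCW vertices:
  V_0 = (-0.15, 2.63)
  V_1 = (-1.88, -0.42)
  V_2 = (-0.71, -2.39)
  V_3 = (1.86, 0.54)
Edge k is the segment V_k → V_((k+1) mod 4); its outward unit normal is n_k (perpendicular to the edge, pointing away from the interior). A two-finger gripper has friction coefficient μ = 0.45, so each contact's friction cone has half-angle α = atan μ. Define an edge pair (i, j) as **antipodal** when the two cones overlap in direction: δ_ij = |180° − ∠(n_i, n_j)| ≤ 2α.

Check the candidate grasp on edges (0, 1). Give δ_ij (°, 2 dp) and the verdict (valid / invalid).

δ = 119.73°, invalid

α = atan 0.45 = 24.23°;  2α = 48.46°
edge 0: e_0 = (-1.73, -3.05);  n_0 = (-0.8698, +0.4934)
edge 1: e_1 = (+1.17, -1.97);  n_1 = (-0.8598, -0.5106)
∠(n_0, n_1) = 60.27°
δ = |180° − 60.27°| = 119.73°
119.73° > 2α = 48.46°  →  invalid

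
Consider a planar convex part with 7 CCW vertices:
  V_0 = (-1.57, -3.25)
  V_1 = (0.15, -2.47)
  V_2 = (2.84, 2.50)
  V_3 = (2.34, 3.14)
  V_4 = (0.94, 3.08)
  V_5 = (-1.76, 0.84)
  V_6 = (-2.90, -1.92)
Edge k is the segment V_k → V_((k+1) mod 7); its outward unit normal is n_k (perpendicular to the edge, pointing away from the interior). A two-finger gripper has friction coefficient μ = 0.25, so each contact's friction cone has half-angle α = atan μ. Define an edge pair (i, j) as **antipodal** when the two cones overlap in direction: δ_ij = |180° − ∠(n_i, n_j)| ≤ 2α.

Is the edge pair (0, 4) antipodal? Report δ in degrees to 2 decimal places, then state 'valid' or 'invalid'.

α = atan 0.25 = 14.04°;  2α = 28.07°
edge 0: e_0 = (+1.72, +0.78);  n_0 = (+0.4130, -0.9107)
edge 4: e_4 = (-2.70, -2.24);  n_4 = (-0.6385, +0.7696)
∠(n_0, n_4) = 164.71°
δ = |180° − 164.71°| = 15.29°
15.29° ≤ 2α = 28.07°  →  valid

δ = 15.29°, valid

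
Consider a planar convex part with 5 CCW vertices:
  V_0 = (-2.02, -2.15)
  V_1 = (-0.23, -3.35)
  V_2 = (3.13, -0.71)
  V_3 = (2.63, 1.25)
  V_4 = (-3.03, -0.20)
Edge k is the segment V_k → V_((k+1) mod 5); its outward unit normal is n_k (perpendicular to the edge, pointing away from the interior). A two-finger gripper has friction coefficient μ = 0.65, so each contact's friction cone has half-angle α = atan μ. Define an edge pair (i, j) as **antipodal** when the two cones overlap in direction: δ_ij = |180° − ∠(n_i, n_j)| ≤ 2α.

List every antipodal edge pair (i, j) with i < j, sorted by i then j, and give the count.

count = 4; pairs: (0,2), (0,3), (1,3), (2,4)

α = atan 0.65 = 33.02°;  2α = 66.05°
n_0 = (-0.5568, -0.8306)
n_1 = (+0.6178, -0.7863)
n_2 = (+0.9690, +0.2472)
n_3 = (-0.2482, +0.9687)
n_4 = (-0.8880, -0.4599)
  (0,1): δ = 108.01°  ·
  (0,2): δ = 41.85°  ✓
  (0,3): δ = 48.21°  ✓
  (0,4): δ = 151.22°  ·
  (1,2): δ = 113.85°  ·
  (1,3): δ = 23.79°  ✓
  (1,4): δ = 79.22°  ·
  (2,3): δ = 89.94°  ·
  (2,4): δ = 13.07°  ✓
  (3,4): δ = 76.99°  ·
antipodal pairs: 4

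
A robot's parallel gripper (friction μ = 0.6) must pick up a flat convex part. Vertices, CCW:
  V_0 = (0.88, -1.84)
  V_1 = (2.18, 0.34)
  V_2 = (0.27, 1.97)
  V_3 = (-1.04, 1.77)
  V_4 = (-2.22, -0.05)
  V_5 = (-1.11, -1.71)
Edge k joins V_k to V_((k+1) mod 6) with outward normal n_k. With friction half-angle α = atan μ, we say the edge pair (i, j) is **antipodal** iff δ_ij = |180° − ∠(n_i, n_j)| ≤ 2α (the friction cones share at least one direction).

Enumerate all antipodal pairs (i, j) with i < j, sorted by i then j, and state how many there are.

α = atan 0.6 = 30.96°;  2α = 61.93°
n_0 = (+0.8589, -0.5122)
n_1 = (+0.6491, +0.7607)
n_2 = (-0.1509, +0.9885)
n_3 = (-0.8391, +0.5440)
n_4 = (-0.8313, -0.5559)
n_5 = (-0.0652, -0.9979)
  (0,1): δ = 99.67°  ·
  (0,2): δ = 50.51°  ✓
  (0,3): δ = 2.15°  ✓
  (0,4): δ = 64.58°  ·
  (0,5): δ = 117.07°  ·
  (1,2): δ = 130.84°  ·
  (1,3): δ = 82.48°  ·
  (1,4): δ = 15.75°  ✓
  (1,5): δ = 36.74°  ✓
  (2,3): δ = 131.64°  ·
  (2,4): δ = 64.91°  ·
  (2,5): δ = 12.42°  ✓
  (3,4): δ = 113.27°  ·
  (3,5): δ = 60.78°  ✓
  (4,5): δ = 127.51°  ·
antipodal pairs: 6

count = 6; pairs: (0,2), (0,3), (1,4), (1,5), (2,5), (3,5)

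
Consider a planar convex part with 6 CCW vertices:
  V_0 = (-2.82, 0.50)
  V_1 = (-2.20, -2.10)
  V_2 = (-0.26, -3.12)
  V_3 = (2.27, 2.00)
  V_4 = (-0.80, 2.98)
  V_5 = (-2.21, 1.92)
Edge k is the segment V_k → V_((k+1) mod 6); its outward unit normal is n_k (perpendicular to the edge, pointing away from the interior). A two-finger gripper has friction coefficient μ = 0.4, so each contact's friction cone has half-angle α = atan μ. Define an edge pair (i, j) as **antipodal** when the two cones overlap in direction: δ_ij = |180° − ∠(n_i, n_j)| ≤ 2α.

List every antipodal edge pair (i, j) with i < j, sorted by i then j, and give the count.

α = atan 0.4 = 21.80°;  2α = 43.60°
n_0 = (-0.9727, -0.2320)
n_1 = (-0.4654, -0.8851)
n_2 = (+0.8965, -0.4430)
n_3 = (+0.3041, +0.9526)
n_4 = (-0.6009, +0.7993)
n_5 = (-0.9188, +0.3947)
  (0,1): δ = 131.15°  ·
  (0,2): δ = 39.71°  ✓
  (0,3): δ = 58.88°  ·
  (0,4): δ = 113.52°  ·
  (0,5): δ = 143.34°  ·
  (1,2): δ = 88.56°  ·
  (1,3): δ = 10.03°  ✓
  (1,4): δ = 64.67°  ·
  (1,5): δ = 94.49°  ·
  (2,3): δ = 81.41°  ·
  (2,4): δ = 26.77°  ✓
  (2,5): δ = 3.05°  ✓
  (3,4): δ = 125.36°  ·
  (3,5): δ = 95.54°  ·
  (4,5): δ = 150.18°  ·
antipodal pairs: 4

count = 4; pairs: (0,2), (1,3), (2,4), (2,5)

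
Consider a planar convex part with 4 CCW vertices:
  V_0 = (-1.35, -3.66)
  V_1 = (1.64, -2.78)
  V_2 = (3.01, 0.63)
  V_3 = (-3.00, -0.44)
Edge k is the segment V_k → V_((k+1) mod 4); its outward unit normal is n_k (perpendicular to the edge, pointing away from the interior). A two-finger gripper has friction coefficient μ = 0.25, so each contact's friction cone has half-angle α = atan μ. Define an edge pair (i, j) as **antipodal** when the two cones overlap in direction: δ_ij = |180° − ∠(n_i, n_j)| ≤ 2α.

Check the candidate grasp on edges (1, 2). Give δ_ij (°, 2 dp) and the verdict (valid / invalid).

δ = 58.02°, invalid

α = atan 0.25 = 14.04°;  2α = 28.07°
edge 1: e_1 = (+1.37, +3.41);  n_1 = (+0.9279, -0.3728)
edge 2: e_2 = (-6.01, -1.07);  n_2 = (-0.1753, +0.9845)
∠(n_1, n_2) = 121.98°
δ = |180° − 121.98°| = 58.02°
58.02° > 2α = 28.07°  →  invalid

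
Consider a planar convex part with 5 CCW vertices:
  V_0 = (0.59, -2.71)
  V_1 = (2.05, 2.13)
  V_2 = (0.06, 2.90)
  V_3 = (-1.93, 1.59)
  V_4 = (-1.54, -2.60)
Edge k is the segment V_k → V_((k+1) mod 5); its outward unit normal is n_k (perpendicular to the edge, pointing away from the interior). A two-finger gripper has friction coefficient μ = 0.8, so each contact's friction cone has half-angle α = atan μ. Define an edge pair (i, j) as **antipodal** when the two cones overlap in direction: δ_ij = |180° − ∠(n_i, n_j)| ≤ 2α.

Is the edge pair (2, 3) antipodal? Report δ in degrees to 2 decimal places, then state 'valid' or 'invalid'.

δ = 118.04°, invalid

α = atan 0.8 = 38.66°;  2α = 77.32°
edge 2: e_2 = (-1.99, -1.31);  n_2 = (-0.5498, +0.8353)
edge 3: e_3 = (+0.39, -4.19);  n_3 = (-0.9957, -0.0927)
∠(n_2, n_3) = 61.96°
δ = |180° − 61.96°| = 118.04°
118.04° > 2α = 77.32°  →  invalid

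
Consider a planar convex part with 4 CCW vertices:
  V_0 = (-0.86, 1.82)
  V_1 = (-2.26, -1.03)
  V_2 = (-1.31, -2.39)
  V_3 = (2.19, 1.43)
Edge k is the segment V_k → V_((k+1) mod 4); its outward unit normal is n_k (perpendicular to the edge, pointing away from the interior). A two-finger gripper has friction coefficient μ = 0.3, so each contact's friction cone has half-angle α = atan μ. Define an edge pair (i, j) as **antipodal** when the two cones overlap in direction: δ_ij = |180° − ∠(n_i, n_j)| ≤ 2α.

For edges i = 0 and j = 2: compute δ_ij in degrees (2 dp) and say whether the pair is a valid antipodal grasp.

α = atan 0.3 = 16.70°;  2α = 33.40°
edge 0: e_0 = (-1.40, -2.85);  n_0 = (-0.8976, +0.4409)
edge 2: e_2 = (+3.50, +3.82);  n_2 = (+0.7373, -0.6755)
∠(n_0, n_2) = 163.66°
δ = |180° − 163.66°| = 16.34°
16.34° ≤ 2α = 33.40°  →  valid

δ = 16.34°, valid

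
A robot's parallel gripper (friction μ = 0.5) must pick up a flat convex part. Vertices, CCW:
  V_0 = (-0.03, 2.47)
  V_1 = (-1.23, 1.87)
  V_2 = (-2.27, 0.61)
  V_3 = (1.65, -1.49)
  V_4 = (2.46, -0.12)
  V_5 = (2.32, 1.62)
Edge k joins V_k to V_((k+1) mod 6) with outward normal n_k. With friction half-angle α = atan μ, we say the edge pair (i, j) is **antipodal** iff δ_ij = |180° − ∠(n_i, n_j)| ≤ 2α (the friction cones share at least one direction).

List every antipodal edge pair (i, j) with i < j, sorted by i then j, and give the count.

α = atan 0.5 = 26.57°;  2α = 53.13°
n_0 = (-0.4472, +0.8944)
n_1 = (-0.7712, +0.6366)
n_2 = (-0.4722, -0.8815)
n_3 = (+0.8608, -0.5089)
n_4 = (+0.9968, +0.0802)
n_5 = (+0.3401, +0.9404)
  (0,1): δ = 156.10°  ·
  (0,2): δ = 54.74°  ·
  (0,3): δ = 32.84°  ✓
  (0,4): δ = 68.04°  ·
  (0,5): δ = 133.55°  ·
  (1,2): δ = 78.64°  ·
  (1,3): δ = 8.94°  ✓
  (1,4): δ = 44.14°  ✓
  (1,5): δ = 109.65°  ·
  (2,3): δ = 92.41°  ·
  (2,4): δ = 57.22°  ·
  (2,5): δ = 8.29°  ✓
  (3,4): δ = 144.81°  ·
  (3,5): δ = 79.29°  ·
  (4,5): δ = 114.49°  ·
antipodal pairs: 4

count = 4; pairs: (0,3), (1,3), (1,4), (2,5)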